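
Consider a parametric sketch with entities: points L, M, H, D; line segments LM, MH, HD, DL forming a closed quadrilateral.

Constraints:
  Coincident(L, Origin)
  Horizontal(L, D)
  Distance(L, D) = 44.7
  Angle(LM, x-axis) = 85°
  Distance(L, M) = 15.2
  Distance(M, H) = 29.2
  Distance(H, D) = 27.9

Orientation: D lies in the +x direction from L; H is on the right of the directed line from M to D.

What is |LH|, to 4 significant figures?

20.16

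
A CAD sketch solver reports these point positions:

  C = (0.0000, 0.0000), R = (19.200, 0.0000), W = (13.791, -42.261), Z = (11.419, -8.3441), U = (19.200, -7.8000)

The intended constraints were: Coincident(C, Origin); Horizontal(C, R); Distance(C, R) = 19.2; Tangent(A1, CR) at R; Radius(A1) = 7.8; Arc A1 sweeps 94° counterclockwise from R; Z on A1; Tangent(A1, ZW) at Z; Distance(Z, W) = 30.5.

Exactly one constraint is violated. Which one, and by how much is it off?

Distance(Z, W) = 30.5 — off by 3.50.

C = (0.00, 0.00) ✓; C.y = 0.00, R.y = 0.00 ✓; |CR| = 19.20 ✓; ∠(UR, RC) = 90.00° ✓; |UR| = 7.800 ✓; bearing(U→Z) − bearing(U→R) = 94.00° ✓; |UZ| = 7.800 ✓; ∠(UZ, ZW) = 90.00° ✓; |ZW| = 34.00 ✗.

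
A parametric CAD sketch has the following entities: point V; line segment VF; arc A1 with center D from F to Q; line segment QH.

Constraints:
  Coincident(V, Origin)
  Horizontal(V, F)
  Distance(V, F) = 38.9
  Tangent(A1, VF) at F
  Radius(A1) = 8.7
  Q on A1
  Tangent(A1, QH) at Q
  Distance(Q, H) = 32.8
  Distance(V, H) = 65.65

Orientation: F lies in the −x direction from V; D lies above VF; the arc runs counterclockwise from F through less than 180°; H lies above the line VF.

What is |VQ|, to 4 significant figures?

34.95

V is at the origin; VF is horizontal with |VF| = 38.9 and F on the −x side, so F = (-38.90, 0.000). A1 meets VF tangentially, so DF is at right angles to VF, so D = F + (0, 8.7) = (-38.90, 8.700). Since DQ ⟂ QH (tangency), |DH| = √(8.7² + 32.8²) = 33.93 regardless of where Q sits on A1. So H lies on both circle(V, 65.65) and circle(D, 33.93); the above-VF intersection is H = (-52.08, 39.97). Q is the foot of the tangent from H: Q = (-32.02, 14.02).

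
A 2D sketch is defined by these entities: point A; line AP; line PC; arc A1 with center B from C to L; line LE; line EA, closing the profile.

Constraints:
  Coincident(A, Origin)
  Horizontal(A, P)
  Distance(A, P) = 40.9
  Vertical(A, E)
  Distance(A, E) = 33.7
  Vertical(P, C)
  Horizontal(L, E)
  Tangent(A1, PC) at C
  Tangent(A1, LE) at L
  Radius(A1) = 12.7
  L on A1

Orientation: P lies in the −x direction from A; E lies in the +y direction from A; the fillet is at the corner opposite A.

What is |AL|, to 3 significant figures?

43.9

The virtual corner opposite A is at (-40.9, 33.7). Tangency of A1 to PC means the radius BC is perpendicular to PC and A1 meets LE tangentially, so BL is at right angles to LE, with radius 12.7, so the center B sits 12.7 in from both sides at B = (-28.2, 21.0). That places the tangent points at C = (-40.9, 21.0) on PC and L = (-28.2, 33.7) on LE. Then |AL| = |L − A| = 43.9.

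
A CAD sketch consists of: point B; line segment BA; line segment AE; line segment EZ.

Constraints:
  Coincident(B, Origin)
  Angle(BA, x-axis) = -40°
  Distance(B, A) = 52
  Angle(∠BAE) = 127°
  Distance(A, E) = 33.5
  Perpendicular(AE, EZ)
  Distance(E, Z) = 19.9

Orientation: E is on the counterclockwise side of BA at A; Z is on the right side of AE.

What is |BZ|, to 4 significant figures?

89.29

B is at the origin; BA runs at -40.0° with length 52.0, so A = 52.0·(cos -40.0°, sin -40.0°) = (39.83, -33.42). ∠BAE = 127.0°, so AE runs at -40.0° + (180° − 127.0°) = 13.00° from the x-axis; with |AE| = 33.5, E = A + 33.5·(cos 13.00°, sin 13.00°) = (72.48, -25.89). AE is perpendicular to EZ; with |EZ| = 19.9 on the right of AE, Z = E + 19.9·(0.2250, -0.9744) = (76.95, -45.28). Then |BZ| = |Z − B| = 89.29.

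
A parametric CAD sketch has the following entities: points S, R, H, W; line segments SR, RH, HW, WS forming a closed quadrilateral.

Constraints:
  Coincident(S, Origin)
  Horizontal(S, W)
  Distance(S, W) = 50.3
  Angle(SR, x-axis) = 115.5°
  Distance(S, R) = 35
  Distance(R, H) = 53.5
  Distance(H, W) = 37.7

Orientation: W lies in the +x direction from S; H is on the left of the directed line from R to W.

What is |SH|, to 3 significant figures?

52.4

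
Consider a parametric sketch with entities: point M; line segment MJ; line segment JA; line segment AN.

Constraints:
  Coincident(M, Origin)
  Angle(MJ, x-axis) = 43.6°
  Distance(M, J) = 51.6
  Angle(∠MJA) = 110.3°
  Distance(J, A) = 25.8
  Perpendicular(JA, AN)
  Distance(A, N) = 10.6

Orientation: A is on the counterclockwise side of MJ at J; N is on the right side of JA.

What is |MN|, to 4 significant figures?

73.42

∠MJA = 110.3°, so JA runs at 43.6° + (180° − 110.3°) = 113.3° from the x-axis; with |JA| = 25.8, A = J + 25.8·(cos 113.3°, sin 113.3°) = (27.16, 59.28). JA ⟂ AN; with |AN| = 10.6 on the right of JA, N = A + 10.6·(0.9184, 0.3955) = (36.90, 63.47). Then |MN| = |N − M| = 73.42.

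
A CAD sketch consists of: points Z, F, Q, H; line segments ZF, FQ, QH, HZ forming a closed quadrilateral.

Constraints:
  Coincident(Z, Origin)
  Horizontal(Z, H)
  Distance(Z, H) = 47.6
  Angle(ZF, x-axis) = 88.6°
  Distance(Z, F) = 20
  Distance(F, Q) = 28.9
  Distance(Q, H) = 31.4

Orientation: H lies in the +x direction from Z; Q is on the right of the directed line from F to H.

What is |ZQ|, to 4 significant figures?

16.97

Z is at the origin; Z and H share the same y with |ZH| = 47.6 and H in +x, so H = (47.6, 0). ZF runs at 88.6° with |ZF| = 20.0, so F = (0.4886, 19.99). Q is determined by |FQ| = 28.9 and |QH| = 31.4 together: it lies at the intersection of circle(F, 28.9) and circle(H, 31.4). With |FH| = 51.18, the foot of the radical line on FH is 24.12 from F and the perpendicular offset is √(28.9² − 24.12²) = 15.92. Taking the right-of-FH solution: Q = (16.47, -4.087).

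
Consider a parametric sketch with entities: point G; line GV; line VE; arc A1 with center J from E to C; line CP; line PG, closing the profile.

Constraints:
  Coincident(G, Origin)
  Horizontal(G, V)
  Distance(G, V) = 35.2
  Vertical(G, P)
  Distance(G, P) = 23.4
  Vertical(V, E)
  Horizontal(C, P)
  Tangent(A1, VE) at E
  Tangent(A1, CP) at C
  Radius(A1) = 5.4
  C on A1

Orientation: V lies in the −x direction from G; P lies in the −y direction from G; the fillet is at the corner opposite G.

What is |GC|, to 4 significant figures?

37.89

G is at the origin; G and V share the same y with |GV| = 35.2 and V on the −x side, so V = (-35.20, 0.000). G and P share the same x with |GP| = 23.4 and P on the −y side, so P = (0.000, -23.40). The virtual corner opposite G is at (-35.20, -23.40). The tangent condition forces JE to be normal to VE and since A1 is tangent to CP there, JC ⟂ CP, with radius 5.4, so the center J sits 5.4 in from both sides at J = (-29.80, -18.00). That places the tangent points at E = (-35.20, -18.00) on VE and C = (-29.80, -23.40) on CP. Then |GC| = |C − G| = 37.89.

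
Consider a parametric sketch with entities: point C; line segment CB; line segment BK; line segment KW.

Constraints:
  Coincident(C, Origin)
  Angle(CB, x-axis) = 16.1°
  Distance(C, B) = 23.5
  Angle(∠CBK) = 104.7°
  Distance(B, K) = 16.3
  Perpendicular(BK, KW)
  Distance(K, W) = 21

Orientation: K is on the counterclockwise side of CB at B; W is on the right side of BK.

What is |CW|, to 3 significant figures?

49.1

∠CBK = 104.7°, so BK runs at 16.1° + (180° − 104.7°) = 91.4° from the x-axis; with |BK| = 16.3, K = B + 16.3·(cos 91.4°, sin 91.4°) = (22.2, 22.8). The perpendicularity gives KW at right angles to BK; with |KW| = 21.0 on the right of BK, W = K + 21.0·(1.00, 0.0244) = (43.2, 23.3). Then |CW| = |W − C| = 49.1.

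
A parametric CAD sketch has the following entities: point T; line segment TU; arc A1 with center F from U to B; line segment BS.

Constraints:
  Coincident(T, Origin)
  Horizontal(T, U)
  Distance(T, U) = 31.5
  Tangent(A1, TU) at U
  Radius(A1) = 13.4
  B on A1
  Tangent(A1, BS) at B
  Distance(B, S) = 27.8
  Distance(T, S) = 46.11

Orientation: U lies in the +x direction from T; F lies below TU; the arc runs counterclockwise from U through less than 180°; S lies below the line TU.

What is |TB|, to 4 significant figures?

22.92

T is at the origin; TU is horizontal with |TU| = 31.5 and U on the +x side, so U = (31.50, 0.000). Tangency of A1 to TU means the radius FU is perpendicular to TU, so F = U + (0, -13.4) = (31.50, -13.40). Since FB ⟂ BS (tangency), |FS| = √(13.4² + 27.8²) = 30.86 regardless of where B sits on A1. So S lies on both circle(T, 46.11) and circle(F, 30.86); the below-TU intersection is S = (19.45, -41.81). B is the foot of the tangent from S: B = (18.12, -14.04).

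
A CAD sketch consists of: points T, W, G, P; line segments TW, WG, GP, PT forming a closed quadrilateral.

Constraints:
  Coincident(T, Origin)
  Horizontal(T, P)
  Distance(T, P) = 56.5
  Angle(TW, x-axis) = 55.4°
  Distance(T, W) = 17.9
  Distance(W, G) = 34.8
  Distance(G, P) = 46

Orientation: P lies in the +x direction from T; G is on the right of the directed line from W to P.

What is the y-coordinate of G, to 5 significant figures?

-19.735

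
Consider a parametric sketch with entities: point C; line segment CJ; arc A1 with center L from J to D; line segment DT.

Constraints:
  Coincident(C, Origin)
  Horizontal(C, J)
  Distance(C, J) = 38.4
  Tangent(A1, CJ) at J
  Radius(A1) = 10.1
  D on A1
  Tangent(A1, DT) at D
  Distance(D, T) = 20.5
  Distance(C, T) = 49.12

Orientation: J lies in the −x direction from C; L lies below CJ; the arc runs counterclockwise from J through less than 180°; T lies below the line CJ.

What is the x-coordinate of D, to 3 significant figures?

-47.1

C is at the origin; C and J share the same y with |CJ| = 38.4 and J on the −x side, so J = (-38.4, 0.00). A1 meets CJ tangentially, so LJ is at right angles to CJ, so L = J + (0, -10.1) = (-38.4, -10.1). Since LD ⟂ DT (tangency), |LT| = √(10.1² + 20.5²) = 22.9 regardless of where D sits on A1. So T lies on both circle(C, 49.12) and circle(L, 22.9); the below-CJ intersection is T = (-36.5, -32.9). D is the foot of the tangent from T: D = (-47.1, -15.3).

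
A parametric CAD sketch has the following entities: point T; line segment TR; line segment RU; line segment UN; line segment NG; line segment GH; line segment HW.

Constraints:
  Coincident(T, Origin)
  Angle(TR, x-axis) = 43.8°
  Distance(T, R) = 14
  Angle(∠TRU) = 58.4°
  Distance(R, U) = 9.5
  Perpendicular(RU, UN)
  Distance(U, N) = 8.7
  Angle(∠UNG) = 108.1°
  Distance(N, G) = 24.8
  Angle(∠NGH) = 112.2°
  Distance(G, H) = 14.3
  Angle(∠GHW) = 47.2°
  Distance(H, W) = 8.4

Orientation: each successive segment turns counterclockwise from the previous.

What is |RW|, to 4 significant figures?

16.04

∠NGH = 112.2° gives GH at 35.10° from the x-axis; with |GH| = 14.3, H = (31.29, -1.510). ∠GHW = 47.2° gives HW at 167.9° from the x-axis; with |HW| = 8.4, W = (23.07, 0.2510). Then |RW| = |W − R| = 16.04.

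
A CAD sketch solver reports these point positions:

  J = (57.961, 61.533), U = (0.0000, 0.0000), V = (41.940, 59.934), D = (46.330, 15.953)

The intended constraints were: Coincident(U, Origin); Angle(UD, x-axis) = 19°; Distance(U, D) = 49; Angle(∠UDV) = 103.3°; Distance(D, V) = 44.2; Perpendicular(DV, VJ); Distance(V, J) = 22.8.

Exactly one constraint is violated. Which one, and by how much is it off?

Distance(V, J) = 22.8 — off by 6.70.

U = (0.00, 0.00) ✓; UD at 19.00° ✓; |UD| = 49.00 ✓; ∠UDV = 103.3° ✓; |DV| = 44.20 ✓; ∠(DV, VJ) = 90.00° ✓; |VJ| = 16.10 ✗.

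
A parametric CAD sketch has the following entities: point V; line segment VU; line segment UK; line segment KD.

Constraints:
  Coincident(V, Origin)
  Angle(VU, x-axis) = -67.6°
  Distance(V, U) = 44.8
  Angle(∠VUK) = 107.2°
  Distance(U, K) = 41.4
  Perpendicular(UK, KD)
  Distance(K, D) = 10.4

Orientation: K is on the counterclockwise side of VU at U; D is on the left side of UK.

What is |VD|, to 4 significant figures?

63.53

V is at the origin; VU runs at -67.6° with length 44.8, so U = 44.8·(cos -67.6°, sin -67.6°) = (17.07, -41.42). ∠VUK = 107.2°, so UK runs at -67.6° + (180° − 107.2°) = 5.200° from the x-axis; with |UK| = 41.4, K = U + 41.4·(cos 5.200°, sin 5.200°) = (58.30, -37.67). UK ⟂ KD; with |KD| = 10.4 on the left of UK, D = K + 10.4·(-0.09063, 0.9959) = (57.36, -27.31). Then |VD| = |D − V| = 63.53.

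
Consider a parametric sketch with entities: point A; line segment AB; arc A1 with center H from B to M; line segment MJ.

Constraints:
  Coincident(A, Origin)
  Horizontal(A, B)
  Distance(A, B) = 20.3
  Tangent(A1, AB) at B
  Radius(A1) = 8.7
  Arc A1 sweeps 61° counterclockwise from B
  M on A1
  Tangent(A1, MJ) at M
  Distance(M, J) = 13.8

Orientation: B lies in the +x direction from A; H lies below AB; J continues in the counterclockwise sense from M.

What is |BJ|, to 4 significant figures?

21.87

A is at the origin; AB is horizontal with |AB| = 20.3 and B on the +x side, so B = (20.30, 0.000). Tangency of A1 to AB means the radius HB is perpendicular to AB, so H = B + (0, -8.7) = (20.30, -8.700). On A1, B sits at bearing 90° from H; a 61° counterclockwise sweep puts M at bearing 151°, so M = H + 8.7·(cos 151°, sin 151°) = (12.69, -4.482). A1 meets MJ tangentially, so HM is at right angles to MJ, so MJ runs along (−sin 151°, cos 151°); with |MJ| = 13.8, J = (6.000, -16.55). Then |BJ| = |J − B| = 21.87.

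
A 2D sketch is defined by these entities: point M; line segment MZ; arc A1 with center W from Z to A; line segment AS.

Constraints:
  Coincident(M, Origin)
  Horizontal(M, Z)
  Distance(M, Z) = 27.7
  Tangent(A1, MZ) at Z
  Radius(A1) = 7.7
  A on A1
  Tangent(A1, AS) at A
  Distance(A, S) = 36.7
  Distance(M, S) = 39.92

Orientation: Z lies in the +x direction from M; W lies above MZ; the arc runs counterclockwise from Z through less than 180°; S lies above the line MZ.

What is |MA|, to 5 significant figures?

35.676

M is at the origin; MZ is horizontal with |MZ| = 27.7 and Z on the +x side, so Z = (27.700, 0.0000). Tangency of A1 to MZ means the radius WZ is perpendicular to MZ, so W = Z + (0, 7.7) = (27.700, 7.7000). Since WA ⟂ AS (tangency), |WS| = √(7.7² + 36.7²) = 37.499 regardless of where A sits on A1. So S lies on both circle(M, 39.92) and circle(W, 37.499); the above-MZ intersection is S = (7.3987, 39.228). A is the foot of the tangent from S: A = (33.180, 13.109).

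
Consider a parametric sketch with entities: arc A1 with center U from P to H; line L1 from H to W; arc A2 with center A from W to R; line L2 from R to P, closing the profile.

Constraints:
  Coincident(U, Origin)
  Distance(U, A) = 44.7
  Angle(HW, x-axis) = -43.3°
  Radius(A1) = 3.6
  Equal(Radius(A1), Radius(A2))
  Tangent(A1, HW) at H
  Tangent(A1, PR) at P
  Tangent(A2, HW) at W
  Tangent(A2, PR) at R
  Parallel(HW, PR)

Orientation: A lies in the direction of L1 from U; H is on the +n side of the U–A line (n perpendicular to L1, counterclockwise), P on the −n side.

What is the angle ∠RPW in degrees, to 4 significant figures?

9.150°

The slot axis is L1's direction at -43.3°, so u = (cos -43.3°, sin -43.3°) = (0.7278, -0.6858) and n = (−sin -43.3°, cos -43.3°) = (0.6858, 0.7278). U is at the origin and A lies 44.7 along u from U, so A = 44.7·u = (32.53, -30.66). Tangency of A1 to both parallel lines with radius 3.6 puts H and P at U ± 3.6·n: H = (2.469, 2.620), P = (-2.469, -2.620). Equal radii place W and R the same way about A: W = A + 3.6·n = (35.00, -28.04), R = A − 3.6·n = (30.06, -33.28). Then cos ∠RPW = PR·PW / (|PR||PW|), giving 9.150°.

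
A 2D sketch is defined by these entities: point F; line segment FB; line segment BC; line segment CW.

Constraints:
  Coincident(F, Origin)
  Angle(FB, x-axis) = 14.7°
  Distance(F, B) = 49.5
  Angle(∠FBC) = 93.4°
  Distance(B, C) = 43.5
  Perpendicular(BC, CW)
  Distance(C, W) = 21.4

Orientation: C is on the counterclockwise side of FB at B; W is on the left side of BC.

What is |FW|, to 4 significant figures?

54.23

F is at the origin; FB runs at 14.7° with length 49.5, so B = 49.5·(cos 14.7°, sin 14.7°) = (47.88, 12.56). ∠FBC = 93.4°, so BC runs at 14.7° + (180° − 93.4°) = 101.3° from the x-axis; with |BC| = 43.5, C = B + 43.5·(cos 101.3°, sin 101.3°) = (39.36, 55.22). BC is perpendicular to CW; with |CW| = 21.4 on the left of BC, W = C + 21.4·(-0.9806, -0.1959) = (18.37, 51.02). Then |FW| = |W − F| = 54.23.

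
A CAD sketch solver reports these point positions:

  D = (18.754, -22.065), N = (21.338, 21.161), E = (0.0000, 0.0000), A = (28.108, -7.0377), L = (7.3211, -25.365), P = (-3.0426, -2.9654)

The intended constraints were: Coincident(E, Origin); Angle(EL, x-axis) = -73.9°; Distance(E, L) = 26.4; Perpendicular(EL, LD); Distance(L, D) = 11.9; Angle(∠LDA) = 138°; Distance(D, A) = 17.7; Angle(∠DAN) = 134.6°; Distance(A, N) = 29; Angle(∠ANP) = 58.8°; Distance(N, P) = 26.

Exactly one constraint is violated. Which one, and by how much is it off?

Distance(N, P) = 26 — off by 8.30.

E = (0.00, 0.00) ✓; EL at -73.90° ✓; |EL| = 26.40 ✓; ∠(EL, LD) = 90.00° ✓; |LD| = 11.90 ✓; ∠LDA = 138.0° ✓; |DA| = 17.70 ✓; ∠DAN = 134.6° ✓; |AN| = 29.00 ✓; ∠ANP = 58.80° ✓; |NP| = 34.30 ✗.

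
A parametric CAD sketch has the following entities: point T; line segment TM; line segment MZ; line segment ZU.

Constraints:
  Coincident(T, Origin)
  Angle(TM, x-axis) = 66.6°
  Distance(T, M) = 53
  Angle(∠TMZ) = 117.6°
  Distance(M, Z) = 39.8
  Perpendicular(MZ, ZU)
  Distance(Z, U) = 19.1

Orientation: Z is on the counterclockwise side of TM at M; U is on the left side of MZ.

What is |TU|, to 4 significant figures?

70.13

T is at the origin; TM runs at 66.6° with length 53.0, so M = 53.0·(cos 66.6°, sin 66.6°) = (21.05, 48.64). ∠TMZ = 117.6°, so MZ runs at 66.6° + (180° − 117.6°) = 129.0° from the x-axis; with |MZ| = 39.8, Z = M + 39.8·(cos 129.0°, sin 129.0°) = (-3.998, 79.57). MZ is perpendicular to ZU; with |ZU| = 19.1 on the left of MZ, U = Z + 19.1·(-0.7771, -0.6293) = (-18.84, 67.55). Then |TU| = |U − T| = 70.13.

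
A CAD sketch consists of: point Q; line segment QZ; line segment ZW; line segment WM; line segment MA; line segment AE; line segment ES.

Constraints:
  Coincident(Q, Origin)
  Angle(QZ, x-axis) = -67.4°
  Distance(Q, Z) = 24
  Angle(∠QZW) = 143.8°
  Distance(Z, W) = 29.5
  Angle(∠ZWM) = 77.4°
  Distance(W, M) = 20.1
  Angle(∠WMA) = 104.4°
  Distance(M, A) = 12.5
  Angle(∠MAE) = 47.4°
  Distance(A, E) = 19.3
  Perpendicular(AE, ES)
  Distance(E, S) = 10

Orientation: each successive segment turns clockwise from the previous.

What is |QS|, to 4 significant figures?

52.22

Q is at the origin; QZ runs at -67.4° with length 24.0, so Z = (9.223, -22.16). ∠QZW = 143.8° gives ZW at -103.6° from the x-axis; with |ZW| = 29.5, W = (2.286, -50.83). ∠ZWM = 77.4° gives WM at 153.8° from the x-axis; with |WM| = 20.1, M = (-15.75, -41.96). ∠WMA = 104.4° gives MA at 78.20° from the x-axis; with |MA| = 12.5, A = (-13.19, -29.72). ∠MAE = 47.4° gives AE at -54.40° from the x-axis; with |AE| = 19.3, E = (-1.957, -45.41). The perpendicularity gives ES at right angles to AE, so ES runs at -144.4°; with |ES| = 10.0, S = (-10.09, -51.23). Then |QS| = |S − Q| = 52.22.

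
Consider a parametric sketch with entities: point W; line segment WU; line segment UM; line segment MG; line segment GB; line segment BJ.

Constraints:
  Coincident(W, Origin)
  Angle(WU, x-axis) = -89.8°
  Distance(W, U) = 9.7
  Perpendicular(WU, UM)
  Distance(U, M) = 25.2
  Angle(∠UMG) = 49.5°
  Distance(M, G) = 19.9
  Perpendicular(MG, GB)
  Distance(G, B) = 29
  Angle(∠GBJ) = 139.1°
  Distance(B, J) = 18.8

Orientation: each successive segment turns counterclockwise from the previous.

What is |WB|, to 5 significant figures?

16.588

∠UMG = 49.5° gives MG at 130.70° from the x-axis; with |MG| = 19.9, G = (12.257, 5.4749). MG ⟂ GB, so GB runs at -139.30°; with |GB| = 29.0, B = (-9.7289, -13.436). Then |WB| = |B − W| = 16.588.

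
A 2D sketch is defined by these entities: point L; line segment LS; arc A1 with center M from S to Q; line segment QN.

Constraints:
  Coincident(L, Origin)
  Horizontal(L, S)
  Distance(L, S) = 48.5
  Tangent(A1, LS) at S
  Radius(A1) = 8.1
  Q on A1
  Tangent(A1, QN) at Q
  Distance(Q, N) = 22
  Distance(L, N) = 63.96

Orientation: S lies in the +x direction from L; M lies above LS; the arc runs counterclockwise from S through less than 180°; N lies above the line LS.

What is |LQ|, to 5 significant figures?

57.187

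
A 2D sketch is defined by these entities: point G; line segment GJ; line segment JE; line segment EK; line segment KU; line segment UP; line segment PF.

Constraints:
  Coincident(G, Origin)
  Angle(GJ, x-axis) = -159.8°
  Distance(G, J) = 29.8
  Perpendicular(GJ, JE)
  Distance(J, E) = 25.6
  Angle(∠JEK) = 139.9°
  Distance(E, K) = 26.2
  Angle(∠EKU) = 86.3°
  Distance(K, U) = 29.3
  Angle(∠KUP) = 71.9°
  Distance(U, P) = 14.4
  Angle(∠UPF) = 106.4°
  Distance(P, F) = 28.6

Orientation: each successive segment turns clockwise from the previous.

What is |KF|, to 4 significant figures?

13.38

G is at the origin; GJ runs at -159.8° with length 29.8, so J = (-27.97, -10.29). GJ ⟂ JE, so JE runs at 110.2°; with |JE| = 25.6, E = (-36.81, 13.74). ∠JEK = 139.9° gives EK at 70.10° from the x-axis; with |EK| = 26.2, K = (-27.89, 38.37). ∠EKU = 86.3° gives KU at -23.60° from the x-axis; with |KU| = 29.3, U = (-1.039, 26.64). ∠KUP = 71.9° gives UP at -131.7° from the x-axis; with |UP| = 14.4, P = (-10.62, 15.89). ∠UPF = 106.4° gives PF at 154.7° from the x-axis; with |PF| = 28.6, F = (-36.48, 28.11). Then |KF| = |F − K| = 13.38.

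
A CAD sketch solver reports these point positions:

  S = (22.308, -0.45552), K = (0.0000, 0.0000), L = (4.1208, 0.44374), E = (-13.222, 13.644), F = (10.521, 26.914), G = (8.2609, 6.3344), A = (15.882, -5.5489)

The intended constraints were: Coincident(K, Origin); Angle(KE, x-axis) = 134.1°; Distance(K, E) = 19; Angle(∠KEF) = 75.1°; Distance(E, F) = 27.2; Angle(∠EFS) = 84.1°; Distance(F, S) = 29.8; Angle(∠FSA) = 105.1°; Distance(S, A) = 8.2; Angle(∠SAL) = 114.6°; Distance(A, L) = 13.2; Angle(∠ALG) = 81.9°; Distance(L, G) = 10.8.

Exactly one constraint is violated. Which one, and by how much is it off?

Distance(L, G) = 10.8 — off by 3.60.

K = (0.00, 0.00) ✓; KE at 134.1° ✓; |KE| = 19.00 ✓; ∠KEF = 75.10° ✓; |EF| = 27.20 ✓; ∠EFS = 84.10° ✓; |FS| = 29.80 ✓; ∠FSA = 105.1° ✓; |SA| = 8.200 ✓; ∠SAL = 114.6° ✓; |AL| = 13.20 ✓; ∠ALG = 81.90° ✓; |LG| = 7.200 ✗.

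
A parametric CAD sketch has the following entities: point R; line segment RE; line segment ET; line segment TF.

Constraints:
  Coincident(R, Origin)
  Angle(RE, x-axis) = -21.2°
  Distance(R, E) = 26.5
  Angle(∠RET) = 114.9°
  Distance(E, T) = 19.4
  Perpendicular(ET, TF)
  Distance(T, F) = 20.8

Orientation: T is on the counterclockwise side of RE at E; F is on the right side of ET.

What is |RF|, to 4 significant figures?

54.26

R is at the origin; RE runs at -21.2° with length 26.5, so E = 26.5·(cos -21.2°, sin -21.2°) = (24.71, -9.583). ∠RET = 114.9°, so ET runs at -21.2° + (180° − 114.9°) = 43.90° from the x-axis; with |ET| = 19.4, T = E + 19.4·(cos 43.90°, sin 43.90°) = (38.69, 3.869). ET ⟂ TF; with |TF| = 20.8 on the right of ET, F = T + 20.8·(0.6934, -0.7206) = (53.11, -11.12). Then |RF| = |F − R| = 54.26.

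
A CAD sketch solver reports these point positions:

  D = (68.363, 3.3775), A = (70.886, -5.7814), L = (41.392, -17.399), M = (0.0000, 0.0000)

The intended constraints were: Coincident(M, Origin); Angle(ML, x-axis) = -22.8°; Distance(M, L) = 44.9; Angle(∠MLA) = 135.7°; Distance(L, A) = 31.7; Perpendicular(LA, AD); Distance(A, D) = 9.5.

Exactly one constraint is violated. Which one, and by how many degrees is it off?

Perpendicular(LA, AD) — off by 6.10°.

M = (0.00, 0.00) ✓; ML at -22.80° ✓; |ML| = 44.90 ✓; ∠MLA = 135.7° ✓; |LA| = 31.70 ✓; ∠(LA, AD) = 83.90° ✗; |AD| = 9.500 ✓.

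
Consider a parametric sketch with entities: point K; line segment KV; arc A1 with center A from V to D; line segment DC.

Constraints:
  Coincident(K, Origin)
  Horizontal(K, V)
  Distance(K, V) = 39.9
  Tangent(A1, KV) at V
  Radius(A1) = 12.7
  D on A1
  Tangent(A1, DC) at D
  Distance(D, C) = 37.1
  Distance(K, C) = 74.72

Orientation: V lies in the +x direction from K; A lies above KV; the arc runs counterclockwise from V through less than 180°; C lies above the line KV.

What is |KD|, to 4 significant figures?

53.62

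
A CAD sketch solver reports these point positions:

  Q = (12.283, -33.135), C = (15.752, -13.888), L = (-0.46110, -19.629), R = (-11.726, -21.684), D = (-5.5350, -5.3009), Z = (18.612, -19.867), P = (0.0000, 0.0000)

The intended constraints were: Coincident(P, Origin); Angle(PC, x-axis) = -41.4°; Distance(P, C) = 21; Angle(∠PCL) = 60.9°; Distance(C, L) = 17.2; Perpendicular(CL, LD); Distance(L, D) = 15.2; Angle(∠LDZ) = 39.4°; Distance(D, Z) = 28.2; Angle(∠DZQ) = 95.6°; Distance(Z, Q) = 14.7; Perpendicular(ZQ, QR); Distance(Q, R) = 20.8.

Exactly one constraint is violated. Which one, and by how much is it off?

Distance(Q, R) = 20.8 — off by 5.80.

P = (0.00, 0.00) ✓; PC at -41.40° ✓; |PC| = 21.00 ✓; ∠PCL = 60.90° ✓; |CL| = 17.20 ✓; ∠(CL, LD) = 90.00° ✓; |LD| = 15.20 ✓; ∠LDZ = 39.40° ✓; |DZ| = 28.20 ✓; ∠DZQ = 95.60° ✓; |ZQ| = 14.70 ✓; ∠(ZQ, QR) = 90.00° ✓; |QR| = 26.60 ✗.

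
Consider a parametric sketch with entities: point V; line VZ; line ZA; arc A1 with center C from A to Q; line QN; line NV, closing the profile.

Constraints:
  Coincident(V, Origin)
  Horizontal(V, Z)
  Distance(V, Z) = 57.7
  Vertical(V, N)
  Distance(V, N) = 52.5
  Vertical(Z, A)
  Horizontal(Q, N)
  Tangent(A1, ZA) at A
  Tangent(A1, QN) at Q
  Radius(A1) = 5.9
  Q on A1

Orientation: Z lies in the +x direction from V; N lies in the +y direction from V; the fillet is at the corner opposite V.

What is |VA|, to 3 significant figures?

74.2

V is at the origin; VZ is horizontal with |VZ| = 57.7 and Z on the +x side, so Z = (57.7, 0.00). VN is vertical with |VN| = 52.5 and N on the +y side, so N = (0.00, 52.5). The virtual corner opposite V is at (57.7, 52.5). Since A1 is tangent to ZA there, CA ⟂ ZA and the tangent condition forces CQ to be normal to QN, with radius 5.9, so the center C sits 5.9 in from both sides at C = (51.8, 46.6). That places the tangent points at A = (57.7, 46.6) on ZA and Q = (51.8, 52.5) on QN. Then |VA| = |A − V| = 74.2.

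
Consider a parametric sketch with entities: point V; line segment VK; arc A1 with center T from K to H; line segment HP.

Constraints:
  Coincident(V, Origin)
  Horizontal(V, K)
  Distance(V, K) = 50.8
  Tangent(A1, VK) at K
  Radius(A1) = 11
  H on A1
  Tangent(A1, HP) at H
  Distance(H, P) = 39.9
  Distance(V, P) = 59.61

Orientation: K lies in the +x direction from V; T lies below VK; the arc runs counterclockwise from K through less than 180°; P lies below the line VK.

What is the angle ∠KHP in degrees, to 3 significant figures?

139°

V is at the origin; V and K share the same y with |VK| = 50.8 and K on the +x side, so K = (50.8, 0.00). Tangency of A1 to VK means the radius TK is perpendicular to VK, so T = K + (0, -11) = (50.8, -11.0). Since TH ⟂ HP (tangency), |TP| = √(11.0² + 39.9²) = 41.4 regardless of where H sits on A1. So P lies on both circle(V, 59.61) and circle(T, 41.4); the below-VK intersection is P = (34.1, -48.9). H is the foot of the tangent from P: H = (39.9, -9.40).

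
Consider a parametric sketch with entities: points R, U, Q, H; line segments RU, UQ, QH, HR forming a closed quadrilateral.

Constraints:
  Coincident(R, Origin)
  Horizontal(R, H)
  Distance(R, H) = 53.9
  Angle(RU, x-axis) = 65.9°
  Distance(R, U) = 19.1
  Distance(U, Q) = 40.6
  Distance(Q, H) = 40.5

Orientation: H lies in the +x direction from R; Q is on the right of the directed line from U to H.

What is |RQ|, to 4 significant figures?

29.00

R is at the origin; RH is horizontal with |RH| = 53.9 and H in +x, so H = (53.9, 0). RU runs at 65.9° with |RU| = 19.1, so U = (7.799, 17.44). Q is determined by |UQ| = 40.6 and |QH| = 40.5 together: it lies at the intersection of circle(U, 40.6) and circle(H, 40.5). With |UH| = 49.29, the foot of the radical line on UH is 24.73 from U and the perpendicular offset is √(40.6² − 24.73²) = 32.20. Taking the right-of-UH solution: Q = (19.54, -21.43).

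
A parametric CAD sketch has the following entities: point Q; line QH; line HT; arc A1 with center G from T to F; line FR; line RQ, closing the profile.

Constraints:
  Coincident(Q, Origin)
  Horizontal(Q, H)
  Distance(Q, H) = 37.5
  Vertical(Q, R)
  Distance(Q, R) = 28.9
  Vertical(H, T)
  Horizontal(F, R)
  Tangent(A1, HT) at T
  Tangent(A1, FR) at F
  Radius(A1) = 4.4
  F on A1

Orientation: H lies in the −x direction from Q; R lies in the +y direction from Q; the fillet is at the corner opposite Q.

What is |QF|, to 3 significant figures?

43.9

The virtual corner opposite Q is at (-37.5, 28.9). Since A1 is tangent to HT there, GT ⟂ HT and tangency of A1 to FR means the radius GF is perpendicular to FR, with radius 4.4, so the center G sits 4.4 in from both sides at G = (-33.1, 24.5). That places the tangent points at T = (-37.5, 24.5) on HT and F = (-33.1, 28.9) on FR. Then |QF| = |F − Q| = 43.9.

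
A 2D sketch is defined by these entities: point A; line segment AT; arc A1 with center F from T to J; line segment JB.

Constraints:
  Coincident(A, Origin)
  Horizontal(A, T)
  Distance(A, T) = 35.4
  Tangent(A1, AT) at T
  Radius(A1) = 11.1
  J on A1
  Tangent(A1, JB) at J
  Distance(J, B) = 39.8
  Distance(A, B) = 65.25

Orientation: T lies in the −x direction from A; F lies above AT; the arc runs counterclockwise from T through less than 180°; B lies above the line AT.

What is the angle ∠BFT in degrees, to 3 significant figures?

175°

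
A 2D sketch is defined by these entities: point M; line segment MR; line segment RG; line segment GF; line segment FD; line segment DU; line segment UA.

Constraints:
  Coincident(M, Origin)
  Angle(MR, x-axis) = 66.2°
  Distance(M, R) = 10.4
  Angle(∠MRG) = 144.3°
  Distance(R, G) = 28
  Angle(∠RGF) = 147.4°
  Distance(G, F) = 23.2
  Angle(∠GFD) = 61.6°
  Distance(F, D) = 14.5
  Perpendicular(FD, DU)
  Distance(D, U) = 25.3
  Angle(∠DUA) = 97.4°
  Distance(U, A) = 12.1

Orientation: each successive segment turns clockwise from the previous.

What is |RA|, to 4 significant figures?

33.78

M is at the origin; MR runs at 66.2° with length 10.4, so R = (4.197, 9.516). ∠MRG = 144.3° gives RG at 30.50° from the x-axis; with |RG| = 28.0, G = (28.32, 23.73). ∠RGF = 147.4° gives GF at -2.100° from the x-axis; with |GF| = 23.2, F = (51.51, 22.88). ∠GFD = 61.6° gives FD at -120.5° from the x-axis; with |FD| = 14.5, D = (44.15, 10.38). FD is perpendicular to DU, so DU runs at 149.5°; with |DU| = 25.3, U = (22.35, 23.22). ∠DUA = 97.4° gives UA at 66.90° from the x-axis; with |UA| = 12.1, A = (27.10, 34.35). Then |RA| = |A − R| = 33.78.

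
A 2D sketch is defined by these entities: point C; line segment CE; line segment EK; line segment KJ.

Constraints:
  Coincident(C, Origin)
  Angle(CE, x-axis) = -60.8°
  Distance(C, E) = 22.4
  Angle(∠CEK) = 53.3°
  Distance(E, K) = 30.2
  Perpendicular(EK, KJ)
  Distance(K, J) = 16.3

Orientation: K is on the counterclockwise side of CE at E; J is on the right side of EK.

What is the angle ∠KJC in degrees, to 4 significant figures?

26.14°

C is at the origin; CE runs at -60.8° with length 22.4, so E = 22.4·(cos -60.8°, sin -60.8°) = (10.93, -19.55). ∠CEK = 53.3°, so EK runs at -60.8° + (180° − 53.3°) = 65.90° from the x-axis; with |EK| = 30.2, K = E + 30.2·(cos 65.90°, sin 65.90°) = (23.26, 8.014). EK ⟂ KJ; with |KJ| = 16.3 on the right of EK, J = K + 16.3·(0.9128, -0.4083) = (38.14, 1.358). Then cos ∠KJC = JK·JC / (|JK||JC|), giving 26.14°.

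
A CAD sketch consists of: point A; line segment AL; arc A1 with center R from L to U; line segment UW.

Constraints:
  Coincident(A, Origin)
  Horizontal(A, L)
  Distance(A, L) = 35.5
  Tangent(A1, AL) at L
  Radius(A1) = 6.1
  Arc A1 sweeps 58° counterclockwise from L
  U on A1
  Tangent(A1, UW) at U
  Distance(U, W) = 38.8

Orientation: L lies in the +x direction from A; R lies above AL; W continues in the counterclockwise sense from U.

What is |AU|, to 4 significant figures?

40.77

A is at the origin; A and L share the same y with |AL| = 35.5 and L on the +x side, so L = (35.50, 0.000). The tangent condition forces RL to be normal to AL, so R = L + (0, 6.1) = (35.50, 6.100). On A1, L sits at bearing -90° from R; a 58° counterclockwise sweep puts U at bearing -32°, so U = R + 6.1·(cos -32°, sin -32°) = (40.67, 2.867). Then |AU| = |U − A| = 40.77.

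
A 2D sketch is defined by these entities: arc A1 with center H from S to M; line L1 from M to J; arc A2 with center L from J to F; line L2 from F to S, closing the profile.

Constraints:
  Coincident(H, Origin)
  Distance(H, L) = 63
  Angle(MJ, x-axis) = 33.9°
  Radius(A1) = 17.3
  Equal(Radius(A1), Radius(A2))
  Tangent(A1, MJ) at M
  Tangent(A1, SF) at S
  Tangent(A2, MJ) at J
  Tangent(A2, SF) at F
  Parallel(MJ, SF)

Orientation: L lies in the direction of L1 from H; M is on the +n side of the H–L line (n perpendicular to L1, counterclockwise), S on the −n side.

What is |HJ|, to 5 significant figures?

65.332

The slot axis is L1's direction at 33.9°, so u = (cos 33.9°, sin 33.9°) = (0.83001, 0.55775) and n = (−sin 33.9°, cos 33.9°) = (-0.55775, 0.83001). H is at the origin and L lies 63.0 along u from H, so L = 63.0·u = (52.291, 35.138). Tangency of A1 to both parallel lines with radius 17.3 puts M and S at H ± 17.3·n: M = (-9.6490, 14.359), S = (9.6490, -14.359). Equal radii place J and F the same way about L: J = L + 17.3·n = (42.642, 49.497), F = L − 17.3·n = (61.940, 20.779). Then |HJ| = |J − H| = 65.332.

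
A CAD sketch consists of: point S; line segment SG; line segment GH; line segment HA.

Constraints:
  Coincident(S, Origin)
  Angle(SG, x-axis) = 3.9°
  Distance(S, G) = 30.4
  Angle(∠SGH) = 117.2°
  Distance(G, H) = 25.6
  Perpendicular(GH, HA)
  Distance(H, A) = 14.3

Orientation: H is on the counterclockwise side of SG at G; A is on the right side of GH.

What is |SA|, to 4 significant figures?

57.17

S is at the origin; SG runs at 3.9° with length 30.4, so G = 30.4·(cos 3.9°, sin 3.9°) = (30.33, 2.068). ∠SGH = 117.2°, so GH runs at 3.9° + (180° − 117.2°) = 66.70° from the x-axis; with |GH| = 25.6, H = G + 25.6·(cos 66.70°, sin 66.70°) = (40.46, 25.58). The perpendicularity gives HA at right angles to GH; with |HA| = 14.3 on the right of GH, A = H + 14.3·(0.9184, -0.3955) = (53.59, 19.92). Then |SA| = |A − S| = 57.17.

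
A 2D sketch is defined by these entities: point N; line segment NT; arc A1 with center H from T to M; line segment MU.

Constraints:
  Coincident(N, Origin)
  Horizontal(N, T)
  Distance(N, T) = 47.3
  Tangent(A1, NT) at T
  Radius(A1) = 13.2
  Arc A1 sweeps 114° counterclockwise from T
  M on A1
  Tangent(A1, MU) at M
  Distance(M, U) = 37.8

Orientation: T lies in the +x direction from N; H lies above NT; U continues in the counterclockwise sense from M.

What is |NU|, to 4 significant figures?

68.95

N is at the origin; NT is horizontal with |NT| = 47.3 and T on the +x side, so T = (47.30, 0.000). A1 meets NT tangentially, so HT is at right angles to NT, so H = T + (0, 13.2) = (47.30, 13.20). On A1, T sits at bearing -90° from H; a 114° counterclockwise sweep puts M at bearing 24°, so M = H + 13.2·(cos 24°, sin 24°) = (59.36, 18.57). Since A1 is tangent to MU there, HM ⟂ MU, so MU runs along (−sin 24°, cos 24°); with |MU| = 37.8, U = (43.98, 53.10). Then |NU| = |U − N| = 68.95.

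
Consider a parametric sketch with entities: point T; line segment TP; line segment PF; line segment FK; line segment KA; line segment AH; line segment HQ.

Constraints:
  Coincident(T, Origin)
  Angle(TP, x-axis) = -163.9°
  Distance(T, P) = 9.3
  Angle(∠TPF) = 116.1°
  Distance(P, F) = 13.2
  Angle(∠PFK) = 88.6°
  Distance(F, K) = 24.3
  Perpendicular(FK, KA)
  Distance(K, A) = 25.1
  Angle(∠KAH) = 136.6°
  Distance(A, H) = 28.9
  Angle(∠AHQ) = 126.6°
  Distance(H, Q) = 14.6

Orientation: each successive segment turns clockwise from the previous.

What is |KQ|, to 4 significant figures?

56.11

T is at the origin; TP runs at -163.9° with length 9.3, so P = (-8.935, -2.579). ∠TPF = 116.1° gives PF at 132.2° from the x-axis; with |PF| = 13.2, F = (-17.80, 7.200). ∠PFK = 88.6° gives FK at 40.80° from the x-axis; with |FK| = 24.3, K = (0.5930, 23.08). FK is perpendicular to KA, so KA runs at -49.20°; with |KA| = 25.1, A = (16.99, 4.077). ∠KAH = 136.6° gives AH at -92.60° from the x-axis; with |AH| = 28.9, H = (15.68, -24.79). ∠AHQ = 126.6° gives HQ at -146.0° from the x-axis; with |HQ| = 14.6, Q = (3.579, -32.96). Then |KQ| = |Q − K| = 56.11.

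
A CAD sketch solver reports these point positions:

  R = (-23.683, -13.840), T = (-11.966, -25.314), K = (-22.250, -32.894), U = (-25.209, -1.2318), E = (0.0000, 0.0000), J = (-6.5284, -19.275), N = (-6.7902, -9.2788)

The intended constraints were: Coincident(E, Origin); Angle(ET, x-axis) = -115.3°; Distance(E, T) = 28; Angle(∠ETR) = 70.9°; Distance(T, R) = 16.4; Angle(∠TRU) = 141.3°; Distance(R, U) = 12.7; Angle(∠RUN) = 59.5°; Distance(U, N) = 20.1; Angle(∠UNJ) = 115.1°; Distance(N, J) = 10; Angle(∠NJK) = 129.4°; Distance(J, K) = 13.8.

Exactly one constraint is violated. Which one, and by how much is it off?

Distance(J, K) = 13.8 — off by 7.00.

E = (0.00, 0.00) ✓; ET at -115.3° ✓; |ET| = 28.00 ✓; ∠ETR = 70.90° ✓; |TR| = 16.40 ✓; ∠TRU = 141.3° ✓; |RU| = 12.70 ✓; ∠RUN = 59.50° ✓; |UN| = 20.10 ✓; ∠UNJ = 115.1° ✓; |NJ| = 10.00 ✓; ∠NJK = 129.4° ✓; |JK| = 20.80 ✗.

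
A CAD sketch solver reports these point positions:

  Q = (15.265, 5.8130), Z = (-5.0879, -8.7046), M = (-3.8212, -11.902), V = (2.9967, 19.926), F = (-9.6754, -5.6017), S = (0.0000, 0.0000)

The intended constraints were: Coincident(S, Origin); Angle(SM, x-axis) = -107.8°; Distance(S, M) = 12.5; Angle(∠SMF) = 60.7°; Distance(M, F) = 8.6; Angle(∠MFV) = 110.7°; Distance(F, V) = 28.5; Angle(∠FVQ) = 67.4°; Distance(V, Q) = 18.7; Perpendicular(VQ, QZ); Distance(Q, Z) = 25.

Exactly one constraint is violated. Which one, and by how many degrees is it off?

Perpendicular(VQ, QZ) — off by 5.50°.

S = (0.00, 0.00) ✓; SM at -107.8° ✓; |SM| = 12.50 ✓; ∠SMF = 60.70° ✓; |MF| = 8.600 ✓; ∠MFV = 110.7° ✓; |FV| = 28.50 ✓; ∠FVQ = 67.40° ✓; |VQ| = 18.70 ✓; ∠(VQ, QZ) = 95.50° ✗; |QZ| = 25.00 ✓.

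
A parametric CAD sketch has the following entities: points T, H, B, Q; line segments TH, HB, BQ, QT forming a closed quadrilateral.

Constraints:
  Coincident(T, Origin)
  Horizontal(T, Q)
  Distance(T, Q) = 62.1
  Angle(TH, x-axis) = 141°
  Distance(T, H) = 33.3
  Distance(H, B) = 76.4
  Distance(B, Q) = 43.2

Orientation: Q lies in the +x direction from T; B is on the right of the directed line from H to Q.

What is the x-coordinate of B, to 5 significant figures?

31.031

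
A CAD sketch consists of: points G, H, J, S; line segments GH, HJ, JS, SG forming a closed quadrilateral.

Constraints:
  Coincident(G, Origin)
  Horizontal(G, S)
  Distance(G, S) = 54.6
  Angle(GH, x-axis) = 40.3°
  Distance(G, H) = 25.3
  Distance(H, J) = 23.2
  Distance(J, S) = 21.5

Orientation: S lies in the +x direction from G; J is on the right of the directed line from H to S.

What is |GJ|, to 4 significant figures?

33.29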